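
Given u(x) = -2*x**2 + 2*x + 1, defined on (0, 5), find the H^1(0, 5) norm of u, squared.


||u||_{H^1}^2 = 5375/3

The H^1 norm (squared) on an interval (0, L) is
  ||u||_{H^1}^2 = ∫_0^L u(x)^2 dx + ∫_0^L u'(x)^2 dx.
Compute u'(x) = 2 - 4*x.
Then u(x)^2 = 4*x**4 - 8*x**3 + 4*x + 1 and u'(x)^2 = 16*x**2 - 16*x + 4.
Integrate each monomial from 0 to 5 using ∫_0^5 c·x^n dx = c·5^(n+1)/(n+1):
  ∫_0^5 u(x)^2 dx = ∫_0^5 (4*x^4 - 8*x^3 + 4*x + 1) dx. Term by term:
    ∫_0^5 4*x^4 dx = 2500;  ∫_0^5 -8*x^3 dx = -1250;  ∫_0^5 4*x dx = 50;
    ∫_0^5 1 dx = 5.
  Sum: 2500 − 1250 + 50 + 5 = 1305.
  ∫_0^5 u'(x)^2 dx = ∫_0^5 (16*x^2 - 16*x + 4) dx. Term by term:
    ∫_0^5 16*x^2 dx = 2000/3;  ∫_0^5 -16*x dx = -200;  ∫_0^5 4 dx = 20.
  Sum: 2000/3 − 200 + 20 = 1460/3.
Adding: ||u||_{H^1}^2 = 1305 + 1460/3 = 5375/3.


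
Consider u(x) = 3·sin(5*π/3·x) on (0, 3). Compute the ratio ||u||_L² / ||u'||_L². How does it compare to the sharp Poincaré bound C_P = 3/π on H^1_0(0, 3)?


||u||_L² / ||u'||_L² = 3/(5*π) < C_P = 3/π.

u(x) = 3·sin(5*π/3·x), so u'(x) = 5*π*cos(5*π*x/3).
Writing u(x) = A·sin(kπx/L) with A = 3 and k = 5, use ∫_0^L sin²(kπx/L) dx = L/2 and ∫_0^L cos²(kπx/L) dx = L/2.
u² = 9·sin²(5*π/3·x) and (u')² = 25*π^2·cos²(5*π/3·x), and each of sin², cos² integrates to L/2 = 3/2 over (0, 3).
∫_0^3 u² dx = 27/2, so ||u||_L² = 3*sqrt(6)/2.
∫_0^3 (u')² dx = 75*π^2/2, so ||u'||_L² = 5*sqrt(6)*π/2.
Ratio ||u||_L² / ||u'||_L² = 3/(5*π).
Sharp Poincaré constant on H^1_0(0, 3) is C_P = L/π = 3/π, achieved by sin(π/3·x).
This is the k = 5 harmonic; the ratio L/(kπ) is strictly less than C_P = L/π, consistent with the sharp inequality ||u||_L² ≤ C_P ||u'||_L².


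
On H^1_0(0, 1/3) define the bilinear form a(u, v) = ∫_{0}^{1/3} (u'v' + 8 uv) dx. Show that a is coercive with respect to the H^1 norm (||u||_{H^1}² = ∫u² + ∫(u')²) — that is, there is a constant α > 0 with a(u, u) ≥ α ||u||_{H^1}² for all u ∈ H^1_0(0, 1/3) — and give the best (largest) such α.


α = 1

Coercivity of a(·,·) on H^1_0(0, 1/3) means a(u, u) ≥ α ||u||_{H^1}² for every u ∈ H^1_0.
The interval has length L = 1/3, and Poincaré/coercivity depend only on L. Here a(u, u) = ∫(u')² + (8)·∫u².
Here c = 8 ≥ 1, so a(u,u) = ∫(u')² + c∫u² ≥ ∫(u')² + ∫u² = ||u||_{H^1}², i.e. α = 1 works. No larger α is possible: a(u,u) ≥ α||u||_{H^1}² means (1−α)∫(u')² ≥ (α−c)∫u², and for the modes u_n = sin(nπ(x−x₀)/L) (x₀ the left endpoint) one has ∫u_n²/∫(u_n')² = (L/(nπ))² → 0, so a(u_n,u_n)/||u_n||_{H^1}² → 1. Hence the optimal constant is α = 1.
Therefore α = 1.


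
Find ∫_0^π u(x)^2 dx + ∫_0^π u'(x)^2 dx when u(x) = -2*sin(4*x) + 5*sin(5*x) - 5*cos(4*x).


||u||_{H^1(0,π)}^2 = -8500/9 + 1143*π/2

u'(x) = 20*sin(4*x) - 8*cos(4*x) + 25*cos(5*x).
Expand u² and (u')² and integrate term by term on (0, π), using: for integers n ≥ 1, ∫_0^π sin²(nx) dx = ∫_0^π cos²(nx) dx = π/2; for n ≠ n', ∫_0^π sin(nx)sin(n'x) dx = ∫_0^π cos(nx)cos(n'x) dx = 0; and by product-to-sum, ∫_0^π sin(nx)cos(n'x) dx = ½∫_0^π [sin((n+n')x) + sin((n−n')x)] dx, which is 0 when n+n' is even and 2n/(n²−n'²) when n+n' is odd (it need not vanish on (0, π)).
  u² squared terms: (-5)²·∫cos(4x)² dx = 25·π/2 = 25*π/2;  (-2)²·∫sin(4x)² dx = 4·π/2 = 2*π;  (5)²·∫sin(5x)² dx = 25·π/2 = 25*π/2.
  u² cross terms: 2·(-5)·(-2)·∫cos(4x)·sin(4x) dx = 20·(0) = 0;  2·(-5)·(5)·∫cos(4x)·sin(5x) dx = -50·(10/9) = -500/9;  2·(-2)·(5)·∫sin(4x)·sin(5x) dx = -20·(0) = 0.
  So ∫_0^π u² dx = 25*π/2 + 2*π + 25*π/2 + 0 − 500/9 + 0 = -500/9 + 27*π.
  (u')² squared terms: (-8)²·∫cos(4x)² dx = 64·π/2 = 32*π;  (20)²·∫sin(4x)² dx = 400·π/2 = 200*π;  (25)²·∫cos(5x)² dx = 625·π/2 = 625*π/2.
  (u')² cross terms: 2·(-8)·(20)·∫cos(4x)·sin(4x) dx = -320·(0) = 0;  2·(-8)·(25)·∫cos(4x)·cos(5x) dx = -400·(0) = 0;  2·(20)·(25)·∫sin(4x)·cos(5x) dx = 1000·(-8/9) = -8000/9.
  So ∫_0^π (u')² dx = 32*π + 200*π + 625*π/2 + 0 + 0 − 8000/9 = -8000/9 + 1089*π/2.
||u||_{H^1}^2 = (-500/9 + 27*π) + (-8000/9 + 1089*π/2) = -8500/9 + 1143*π/2.


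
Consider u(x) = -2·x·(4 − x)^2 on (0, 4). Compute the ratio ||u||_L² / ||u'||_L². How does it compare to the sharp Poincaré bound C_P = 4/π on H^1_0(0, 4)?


||u||_L² / ||u'||_L² = 2*sqrt(14)/7 < C_P = 4/π.

u(x) = -2·x·(4 − x)^2, so u'(x) = 2*(4 - 3*x)*(x - 4).
u(x) = -2·x·(4 − x)^2 vanishes at x = 0 and x = 4, so u ∈ H^1_0(0, 4). Differentiate via the product rule and integrate the resulting polynomials term by term.
  ∫_0^4 u² dx = ∫_0^4 (4*x^6 - 64*x^5 + 384*x^4 - 1024*x^3 + 1024*x^2) dx. Term by term:
    ∫_0^4 4*x^6 dx = 65536/7;  ∫_0^4 -64*x^5 dx = -131072/3;  ∫_0^4 384*x^4 dx = 393216/5;
    ∫_0^4 -1024*x^3 dx = -65536;  ∫_0^4 1024*x^2 dx = 65536/3.
  Sum: 65536/7 − 131072/3 + 393216/5 − 65536 + 65536/3 = 65536/105.
  ∫_0^4 (u')² dx = ∫_0^4 (36*x^4 - 384*x^3 + 1408*x^2 - 2048*x + 1024) dx. Term by term:
    ∫_0^4 36*x^4 dx = 36864/5;  ∫_0^4 -384*x^3 dx = -24576;  ∫_0^4 1408*x^2 dx = 90112/3;
    ∫_0^4 -2048*x dx = -16384;  ∫_0^4 1024 dx = 4096.
  Sum: 36864/5 − 24576 + 90112/3 − 16384 + 4096 = 8192/15.
∫_0^4 u² dx = 65536/105, so ||u||_L² = 256*sqrt(105)/105.
∫_0^4 (u')² dx = 8192/15, so ||u'||_L² = 64*sqrt(30)/15.
Ratio ||u||_L² / ||u'||_L² = 2*sqrt(14)/7.
Sharp Poincaré constant on H^1_0(0, 4) is C_P = L/π = 4/π, achieved by sin(π/4·x).
A polynomial bump cannot attain the sharp Poincaré constant (only the first sine eigenfunction does), so the ratio is strictly less than C_P, consistent with ||u||_L² ≤ C_P ||u'||_L².


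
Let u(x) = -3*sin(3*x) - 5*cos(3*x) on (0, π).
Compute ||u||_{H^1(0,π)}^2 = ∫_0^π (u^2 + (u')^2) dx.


||u||_{H^1(0,π)}^2 = 170*π

u'(x) = 15*sin(3*x) - 9*cos(3*x).
Expand u² and (u')² and integrate term by term on (0, π), using: for integers n ≥ 1, ∫_0^π sin²(nx) dx = ∫_0^π cos²(nx) dx = π/2; for n ≠ n', ∫_0^π sin(nx)sin(n'x) dx = ∫_0^π cos(nx)cos(n'x) dx = 0; and by product-to-sum, ∫_0^π sin(nx)cos(n'x) dx = ½∫_0^π [sin((n+n')x) + sin((n−n')x)] dx, which is 0 when n+n' is even and 2n/(n²−n'²) when n+n' is odd (it need not vanish on (0, π)).
  u² squared terms: (-5)²·∫cos(3x)² dx = 25·π/2 = 25*π/2;  (-3)²·∫sin(3x)² dx = 9·π/2 = 9*π/2.
  u² cross terms: 2·(-5)·(-3)·∫cos(3x)·sin(3x) dx = 30·(0) = 0.
  So ∫_0^π u² dx = 25*π/2 + 9*π/2 + 0 = 17*π.
  (u')² squared terms: (-9)²·∫cos(3x)² dx = 81·π/2 = 81*π/2;  (15)²·∫sin(3x)² dx = 225·π/2 = 225*π/2.
  (u')² cross terms: 2·(-9)·(15)·∫cos(3x)·sin(3x) dx = -270·(0) = 0.
  So ∫_0^π (u')² dx = 81*π/2 + 225*π/2 + 0 = 153*π.
||u||_{H^1}^2 = (17*π) + (153*π) = 170*π.


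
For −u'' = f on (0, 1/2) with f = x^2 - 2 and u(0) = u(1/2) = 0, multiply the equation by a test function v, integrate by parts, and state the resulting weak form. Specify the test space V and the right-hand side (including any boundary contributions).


V = H^1_0(0, 1/2) (so v(0) = v(1/2) = 0); weak form: ∫_0^1/2 u'v' dx = ∫_0^1/2 (x^2 - 2) v dx for all v ∈ V.

Multiply both sides by a test function v and integrate from 0 to 1/2:
  ∫_0^1/2 −u''(x) v(x) dx = ∫_0^1/2 f(x) v(x) dx.
Integrate the LHS by parts once:
  ∫_0^1/2 −u'' v dx = −[u'(x) v(x)]_0^1/2 + ∫_0^1/2 u'(x) v'(x) dx.
Thus ∫_0^1/2 u'(x) v'(x) dx = ∫_0^1/2 f(x) v(x) dx + [u'(x) v(x)]_0^1/2.
Choose V so that boundary terms are either known or forced to vanish.
u is Dirichlet: u(0) = u(1/2) = 0. Let V = H^1_0(0, 1/2); then v(0) = v(1/2) = 0, and [u' v]_0^1/2 = 0.
Weak formulation: find u (satisfying any essential BC) such that ∫_0^1/2 u'(x) v'(x) dx = ∫_0^1/2 f v dx for all v ∈ V.
Substituting f(x) = x^2 - 2, the right-hand side is ∫_0^1/2 (x^2 - 2) v dx.


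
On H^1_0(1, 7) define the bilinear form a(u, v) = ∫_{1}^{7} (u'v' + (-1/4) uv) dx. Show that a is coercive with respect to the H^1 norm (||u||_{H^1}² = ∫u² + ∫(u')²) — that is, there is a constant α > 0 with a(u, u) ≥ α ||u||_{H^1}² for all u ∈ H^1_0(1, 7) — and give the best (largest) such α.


α = (-9 + π^2)/(π^2 + 36)

Coercivity of a(·,·) on H^1_0(1, 7) means a(u, u) ≥ α ||u||_{H^1}² for every u ∈ H^1_0.
The interval has length L = 6, and Poincaré/coercivity depend only on L. Here a(u, u) = ∫(u')² + (-1/4)·∫u².
Here c = -1/4 < 0 with |c| < (π/L)² = π^2/36, so coercivity still holds. The condition a(u,u) ≥ α||u||_{H^1}² reads (1−α)∫(u')² ≥ (α−c)∫u². Any admissible α is ≤ 1 (rapidly oscillating u have ∫u²/∫(u')² → 0), and α = 1 would force 0 ≥ (1−c)∫u², impossible since c < 1; so 1−α > 0. By the sharp Poincaré inequality on H^1_0 of an interval of length L, ∫(u')² ≥ (π/L)²∫u² with equality for the first sine mode sin(π(x−x₀)/L) (x₀ the left endpoint), so the inequality holds for all u iff (1−α)(π/L)² ≥ α − c, i.e. α ≤ ((π/L)² + c)/((π/L)² + 1) = (1 + c(L/π)²)/(1 + (L/π)²). (Direct route, valid since c ≤ 0: Poincaré gives c∫u² ≥ c(L/π)²∫(u')², so a(u,u) ≥ (1 + c(L/π)²)∫(u')², while ||u||_{H^1}² ≤ (1 + (L/π)²)∫(u')²; dividing yields the same α.) With (π/L)² = π^2/36 and c = -1/4, the largest admissible constant is α = ((π/L)² + c)/((π/L)² + 1).
Simplifying, α = (-9 + π^2)/(π^2 + 36).


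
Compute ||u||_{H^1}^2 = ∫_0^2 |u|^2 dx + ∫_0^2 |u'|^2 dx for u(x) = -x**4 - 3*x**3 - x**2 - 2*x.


||u||_{H^1}^2 = 169256/63

The H^1 norm (squared) on an interval (0, L) is
  ||u||_{H^1}^2 = ∫_0^L u(x)^2 dx + ∫_0^L u'(x)^2 dx.
Compute u'(x) = -4*x**3 - 9*x**2 - 2*x - 2.
Then u(x)^2 = x**8 + 6*x**7 + 11*x**6 + 10*x**5 + 13*x**4 + 4*x**3 + 4*x**2 and u'(x)^2 = 16*x**6 + 72*x**5 + 97*x**4 + 52*x**3 + 40*x**2 + 8*x + 4.
Integrate each monomial from 0 to 2 using ∫_0^2 c·x^n dx = c·2^(n+1)/(n+1):
  ∫_0^2 u(x)^2 dx = ∫_0^2 (x^8 + 6*x^7 + 11*x^6 + 10*x^5 + 13*x^4 + 4*x^3 + 4*x^2) dx. Term by term:
    ∫_0^2 x^8 dx = 512/9;  ∫_0^2 6*x^7 dx = 192;  ∫_0^2 11*x^6 dx = 1408/7;
    ∫_0^2 10*x^5 dx = 320/3;  ∫_0^2 13*x^4 dx = 416/5;  ∫_0^2 4*x^3 dx = 16;
    ∫_0^2 4*x^2 dx = 32/3.
  Sum: 512/9 + 192 + 1408/7 + 320/3 + 416/5 + 16 + 32/3 = 209968/315.
  ∫_0^2 u'(x)^2 dx = ∫_0^2 (16*x^6 + 72*x^5 + 97*x^4 + 52*x^3 + 40*x^2 + 8*x + 4) dx. Term by term:
    ∫_0^2 16*x^6 dx = 2048/7;  ∫_0^2 72*x^5 dx = 768;  ∫_0^2 97*x^4 dx = 3104/5;
    ∫_0^2 52*x^3 dx = 208;  ∫_0^2 40*x^2 dx = 320/3;  ∫_0^2 8*x dx = 16;
    ∫_0^2 4 dx = 8.
  Sum: 2048/7 + 768 + 3104/5 + 208 + 320/3 + 16 + 8 = 212104/105.
Adding: ||u||_{H^1}^2 = 209968/315 + 212104/105 = 169256/63.


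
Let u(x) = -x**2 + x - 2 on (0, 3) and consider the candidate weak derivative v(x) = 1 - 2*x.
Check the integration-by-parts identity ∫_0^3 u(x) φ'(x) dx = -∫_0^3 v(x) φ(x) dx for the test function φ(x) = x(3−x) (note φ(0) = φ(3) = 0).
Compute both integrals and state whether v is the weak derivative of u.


LHS = 9, RHS = 9. Yes, v = u' weakly.

u(x) = -x**2 + x - 2, classical derivative u'(x) = 1 - 2*x.
φ(x) = x(3−x), so φ'(x) = 3 - 2*x.
Note φ(0) = φ(3) = 0, so the boundary term u·φ vanishes.
LHS = ∫_0^3 u(x) φ'(x) dx = ∫_0^3 (2*x^3 - 5*x^2 + 7*x - 6) dx. Term by term:
  ∫_0^3 2*x^3 dx = 81/2;  ∫_0^3 -5*x^2 dx = -45;  ∫_0^3 7*x dx = 63/2;
  ∫_0^3 -6 dx = -18.
Sum: 81/2 − 45 + 63/2 − 18 = 9.
So LHS = 9.
∫_0^3 v(x) φ(x) dx = ∫_0^3 (2*x^3 - 7*x^2 + 3*x) dx. Term by term:
  ∫_0^3 2*x^3 dx = 81/2;  ∫_0^3 -7*x^2 dx = -63;  ∫_0^3 3*x dx = 27/2.
Sum: 81/2 − 63 + 27/2 = -9.
So RHS = -∫_0^3 v(x) φ(x) dx = 9.
LHS = RHS, so the identity holds for this test φ.
Moreover u is smooth here and v(x) = u'(x) = 1 - 2*x pointwise, so the identity holds for every test function. Hence v is the weak derivative of u.


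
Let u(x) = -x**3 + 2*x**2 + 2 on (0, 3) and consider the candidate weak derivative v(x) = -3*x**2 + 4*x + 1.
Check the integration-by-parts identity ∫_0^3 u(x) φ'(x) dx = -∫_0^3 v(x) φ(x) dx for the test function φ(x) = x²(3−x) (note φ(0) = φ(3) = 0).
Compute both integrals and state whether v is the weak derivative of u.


LHS = 243/10, RHS = 351/20. No, v is not the weak derivative of u.

u(x) = -x**3 + 2*x**2 + 2, classical derivative u'(x) = -3*x**2 + 4*x.
φ(x) = x²(3−x), so φ'(x) = 3*x*(2 - x).
Note φ(0) = φ(3) = 0, so the boundary term u·φ vanishes.
LHS = ∫_0^3 u(x) φ'(x) dx = ∫_0^3 (3*x^5 - 12*x^4 + 12*x^3 - 6*x^2 + 12*x) dx. Term by term:
  ∫_0^3 3*x^5 dx = 729/2;  ∫_0^3 -12*x^4 dx = -2916/5;  ∫_0^3 12*x^3 dx = 243;
  ∫_0^3 -6*x^2 dx = -54;  ∫_0^3 12*x dx = 54.
Sum: 729/2 − 2916/5 + 243 − 54 + 54 = 243/10.
So LHS = 243/10.
∫_0^3 v(x) φ(x) dx = ∫_0^3 (3*x^5 - 13*x^4 + 11*x^3 + 3*x^2) dx. Term by term:
  ∫_0^3 3*x^5 dx = 729/2;  ∫_0^3 -13*x^4 dx = -3159/5;  ∫_0^3 11*x^3 dx = 891/4;
  ∫_0^3 3*x^2 dx = 27.
Sum: 729/2 − 3159/5 + 891/4 + 27 = -351/20.
So RHS = -∫_0^3 v(x) φ(x) dx = 351/20.
LHS − RHS = 27/4 ≠ 0, so the identity fails.
(For a valid weak derivative the identity must hold for EVERY test function, in particular this one. The failure shows v is NOT the weak derivative of u.)
Correct weak derivative would be u'(x) = -3*x**2 + 4*x.


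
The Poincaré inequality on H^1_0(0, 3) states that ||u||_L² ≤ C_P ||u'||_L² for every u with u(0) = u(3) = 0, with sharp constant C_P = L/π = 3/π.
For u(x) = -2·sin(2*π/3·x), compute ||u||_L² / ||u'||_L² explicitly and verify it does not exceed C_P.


||u||_L² / ||u'||_L² = 3/(2*π) < C_P = 3/π.

u(x) = -2·sin(2*π/3·x), so u'(x) = -4*π*cos(2*π*x/3)/3.
Writing u(x) = A·sin(kπx/L) with A = -2 and k = 2, use ∫_0^L sin²(kπx/L) dx = L/2 and ∫_0^L cos²(kπx/L) dx = L/2.
u² = 4·sin²(2*π/3·x) and (u')² = 16*π^2/9·cos²(2*π/3·x), and each of sin², cos² integrates to L/2 = 3/2 over (0, 3).
∫_0^3 u² dx = 6, so ||u||_L² = sqrt(6).
∫_0^3 (u')² dx = 8*π^2/3, so ||u'||_L² = 2*sqrt(6)*π/3.
Ratio ||u||_L² / ||u'||_L² = 3/(2*π).
Sharp Poincaré constant on H^1_0(0, 3) is C_P = L/π = 3/π, achieved by sin(π/3·x).
This is the k = 2 harmonic; the ratio L/(kπ) is strictly less than C_P = L/π, consistent with the sharp inequality ||u||_L² ≤ C_P ||u'||_L².


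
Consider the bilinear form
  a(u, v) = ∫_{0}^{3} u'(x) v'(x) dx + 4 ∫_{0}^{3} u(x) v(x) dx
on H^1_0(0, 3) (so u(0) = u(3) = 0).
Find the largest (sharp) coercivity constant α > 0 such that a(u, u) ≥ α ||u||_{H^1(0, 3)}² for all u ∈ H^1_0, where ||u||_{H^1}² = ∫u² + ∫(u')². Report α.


α = 1

Coercivity of a(·,·) on H^1_0(0, 3) means a(u, u) ≥ α ||u||_{H^1}² for every u ∈ H^1_0.
The interval has length L = 3, and Poincaré/coercivity depend only on L. Here a(u, u) = ∫(u')² + (4)·∫u².
Here c = 4 ≥ 1, so a(u,u) = ∫(u')² + c∫u² ≥ ∫(u')² + ∫u² = ||u||_{H^1}², i.e. α = 1 works. No larger α is possible: a(u,u) ≥ α||u||_{H^1}² means (1−α)∫(u')² ≥ (α−c)∫u², and for the modes u_n = sin(nπ(x−x₀)/L) (x₀ the left endpoint) one has ∫u_n²/∫(u_n')² = (L/(nπ))² → 0, so a(u_n,u_n)/||u_n||_{H^1}² → 1. Hence the optimal constant is α = 1.
Therefore α = 1.


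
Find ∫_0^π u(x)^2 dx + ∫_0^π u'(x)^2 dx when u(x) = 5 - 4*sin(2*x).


||u||_{H^1(0,π)}^2 = 65*π

u'(x) = -8*cos(2*x).
Expand u² and (u')² and integrate term by term on (0, π), using: for integers n ≥ 1, ∫_0^π sin²(nx) dx = ∫_0^π cos²(nx) dx = π/2; for n ≠ n', ∫_0^π sin(nx)sin(n'x) dx = ∫_0^π cos(nx)cos(n'x) dx = 0; and by product-to-sum, ∫_0^π sin(nx)cos(n'x) dx = ½∫_0^π [sin((n+n')x) + sin((n−n')x)] dx, which is 0 when n+n' is even and 2n/(n²−n'²) when n+n' is odd (it need not vanish on (0, π)). For the constant mode: ∫_0^π 1 dx = π, ∫_0^π cos(nx) dx = 0, ∫_0^π sin(nx) dx = (1−(−1)^n)/n.
  u² squared terms: (5)²·∫1 dx = 25·π = 25*π;  (-4)²·∫sin(2x)² dx = 16·π/2 = 8*π.
  u² cross terms: 2·(5)·(-4)·∫1·sin(2x) dx = -40·(0) = 0.
  So ∫_0^π u² dx = 25*π + 8*π + 0 = 33*π.
  (u')² squared terms: (-8)²·∫cos(2x)² dx = 64·π/2 = 32*π.
  So ∫_0^π (u')² dx = 32*π.
||u||_{H^1}^2 = (33*π) + (32*π) = 65*π.


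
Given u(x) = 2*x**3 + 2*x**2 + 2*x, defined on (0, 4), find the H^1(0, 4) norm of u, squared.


||u||_{H^1}^2 = 1026224/35

The H^1 norm (squared) on an interval (0, L) is
  ||u||_{H^1}^2 = ∫_0^L u(x)^2 dx + ∫_0^L u'(x)^2 dx.
Compute u'(x) = 6*x**2 + 4*x + 2.
Then u(x)^2 = 4*x**6 + 8*x**5 + 12*x**4 + 8*x**3 + 4*x**2 and u'(x)^2 = 36*x**4 + 48*x**3 + 40*x**2 + 16*x + 4.
Integrate each monomial from 0 to 4 using ∫_0^4 c·x^n dx = c·4^(n+1)/(n+1):
  ∫_0^4 u(x)^2 dx = ∫_0^4 (4*x^6 + 8*x^5 + 12*x^4 + 8*x^3 + 4*x^2) dx. Term by term:
    ∫_0^4 4*x^6 dx = 65536/7;  ∫_0^4 8*x^5 dx = 16384/3;  ∫_0^4 12*x^4 dx = 12288/5;
    ∫_0^4 8*x^3 dx = 512;  ∫_0^4 4*x^2 dx = 256/3.
  Sum: 65536/7 + 16384/3 + 12288/5 + 512 + 256/3 = 1877248/105.
  ∫_0^4 u'(x)^2 dx = ∫_0^4 (36*x^4 + 48*x^3 + 40*x^2 + 16*x + 4) dx. Term by term:
    ∫_0^4 36*x^4 dx = 36864/5;  ∫_0^4 48*x^3 dx = 3072;  ∫_0^4 40*x^2 dx = 2560/3;
    ∫_0^4 16*x dx = 128;  ∫_0^4 4 dx = 16.
  Sum: 36864/5 + 3072 + 2560/3 + 128 + 16 = 171632/15.
Adding: ||u||_{H^1}^2 = 1877248/105 + 171632/15 = 1026224/35.


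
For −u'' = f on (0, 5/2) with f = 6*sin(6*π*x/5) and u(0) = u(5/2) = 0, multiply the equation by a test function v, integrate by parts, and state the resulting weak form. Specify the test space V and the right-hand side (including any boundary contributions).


V = H^1_0(0, 5/2) (so v(0) = v(5/2) = 0); weak form: ∫_0^5/2 u'v' dx = ∫_0^5/2 (6*sin(6*π*x/5)) v dx for all v ∈ V.

Multiply both sides by a test function v and integrate from 0 to 5/2:
  ∫_0^5/2 −u''(x) v(x) dx = ∫_0^5/2 f(x) v(x) dx.
Integrate the LHS by parts once:
  ∫_0^5/2 −u'' v dx = −[u'(x) v(x)]_0^5/2 + ∫_0^5/2 u'(x) v'(x) dx.
Thus ∫_0^5/2 u'(x) v'(x) dx = ∫_0^5/2 f(x) v(x) dx + [u'(x) v(x)]_0^5/2.
Choose V so that boundary terms are either known or forced to vanish.
u is Dirichlet: u(0) = u(5/2) = 0. Let V = H^1_0(0, 5/2); then v(0) = v(5/2) = 0, and [u' v]_0^5/2 = 0.
Weak formulation: find u (satisfying any essential BC) such that ∫_0^5/2 u'(x) v'(x) dx = ∫_0^5/2 f v dx for all v ∈ V.
Substituting f(x) = 6*sin(6*π*x/5), the right-hand side is ∫_0^5/2 (6*sin(6*π*x/5)) v dx.


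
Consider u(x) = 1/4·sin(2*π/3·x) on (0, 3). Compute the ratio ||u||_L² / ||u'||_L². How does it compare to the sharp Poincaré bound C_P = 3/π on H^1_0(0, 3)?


||u||_L² / ||u'||_L² = 3/(2*π) < C_P = 3/π.

u(x) = 1/4·sin(2*π/3·x), so u'(x) = π*cos(2*π*x/3)/6.
Writing u(x) = A·sin(kπx/L) with A = 1/4 and k = 2, use ∫_0^L sin²(kπx/L) dx = L/2 and ∫_0^L cos²(kπx/L) dx = L/2.
u² = 1/16·sin²(2*π/3·x) and (u')² = π^2/36·cos²(2*π/3·x), and each of sin², cos² integrates to L/2 = 3/2 over (0, 3).
∫_0^3 u² dx = 3/32, so ||u||_L² = sqrt(6)/8.
∫_0^3 (u')² dx = π^2/24, so ||u'||_L² = sqrt(6)*π/12.
Ratio ||u||_L² / ||u'||_L² = 3/(2*π).
Sharp Poincaré constant on H^1_0(0, 3) is C_P = L/π = 3/π, achieved by sin(π/3·x).
This is the k = 2 harmonic; the ratio L/(kπ) is strictly less than C_P = L/π, consistent with the sharp inequality ||u||_L² ≤ C_P ||u'||_L².


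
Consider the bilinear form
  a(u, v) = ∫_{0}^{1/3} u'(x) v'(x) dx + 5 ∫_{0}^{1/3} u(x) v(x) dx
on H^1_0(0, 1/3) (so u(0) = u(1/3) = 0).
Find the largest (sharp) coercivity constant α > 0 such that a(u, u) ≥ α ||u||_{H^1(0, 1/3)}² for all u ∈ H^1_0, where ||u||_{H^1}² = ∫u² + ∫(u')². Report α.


α = 1

Coercivity of a(·,·) on H^1_0(0, 1/3) means a(u, u) ≥ α ||u||_{H^1}² for every u ∈ H^1_0.
The interval has length L = 1/3, and Poincaré/coercivity depend only on L. Here a(u, u) = ∫(u')² + (5)·∫u².
Here c = 5 ≥ 1, so a(u,u) = ∫(u')² + c∫u² ≥ ∫(u')² + ∫u² = ||u||_{H^1}², i.e. α = 1 works. No larger α is possible: a(u,u) ≥ α||u||_{H^1}² means (1−α)∫(u')² ≥ (α−c)∫u², and for the modes u_n = sin(nπ(x−x₀)/L) (x₀ the left endpoint) one has ∫u_n²/∫(u_n')² = (L/(nπ))² → 0, so a(u_n,u_n)/||u_n||_{H^1}² → 1. Hence the optimal constant is α = 1.
Therefore α = 1.


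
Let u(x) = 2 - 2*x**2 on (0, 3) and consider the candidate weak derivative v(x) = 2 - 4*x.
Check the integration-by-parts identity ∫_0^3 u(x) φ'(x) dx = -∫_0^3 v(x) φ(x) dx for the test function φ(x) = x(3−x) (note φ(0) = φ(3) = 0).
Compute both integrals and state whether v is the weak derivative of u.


LHS = 27, RHS = 18. No, v is not the weak derivative of u.

u(x) = 2 - 2*x**2, classical derivative u'(x) = -4*x.
φ(x) = x(3−x), so φ'(x) = 3 - 2*x.
Note φ(0) = φ(3) = 0, so the boundary term u·φ vanishes.
LHS = ∫_0^3 u(x) φ'(x) dx = ∫_0^3 (4*x^3 - 6*x^2 - 4*x + 6) dx. Term by term:
  ∫_0^3 4*x^3 dx = 81;  ∫_0^3 -6*x^2 dx = -54;  ∫_0^3 -4*x dx = -18;
  ∫_0^3 6 dx = 18.
Sum: 81 − 54 − 18 + 18 = 27.
So LHS = 27.
∫_0^3 v(x) φ(x) dx = ∫_0^3 (4*x^3 - 14*x^2 + 6*x) dx. Term by term:
  ∫_0^3 4*x^3 dx = 81;  ∫_0^3 -14*x^2 dx = -126;  ∫_0^3 6*x dx = 27.
Sum: 81 − 126 + 27 = -18.
So RHS = -∫_0^3 v(x) φ(x) dx = 18.
LHS − RHS = 9 ≠ 0, so the identity fails.
(For a valid weak derivative the identity must hold for EVERY test function, in particular this one. The failure shows v is NOT the weak derivative of u.)
Correct weak derivative would be u'(x) = -4*x.


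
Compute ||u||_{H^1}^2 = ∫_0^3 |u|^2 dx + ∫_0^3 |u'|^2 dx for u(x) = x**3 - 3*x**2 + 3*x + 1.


||u||_{H^1}^2 = 3669/35

The H^1 norm (squared) on an interval (0, L) is
  ||u||_{H^1}^2 = ∫_0^L u(x)^2 dx + ∫_0^L u'(x)^2 dx.
Compute u'(x) = 3*x**2 - 6*x + 3.
Then u(x)^2 = x**6 - 6*x**5 + 15*x**4 - 16*x**3 + 3*x**2 + 6*x + 1 and u'(x)^2 = 9*x**4 - 36*x**3 + 54*x**2 - 36*x + 9.
Integrate each monomial from 0 to 3 using ∫_0^3 c·x^n dx = c·3^(n+1)/(n+1):
  ∫_0^3 u(x)^2 dx = ∫_0^3 (x^6 - 6*x^5 + 15*x^4 - 16*x^3 + 3*x^2 + 6*x + 1) dx. Term by term:
    ∫_0^3 x^6 dx = 2187/7;  ∫_0^3 -6*x^5 dx = -729;  ∫_0^3 15*x^4 dx = 729;
    ∫_0^3 -16*x^3 dx = -324;  ∫_0^3 3*x^2 dx = 27;  ∫_0^3 6*x dx = 27;
    ∫_0^3 1 dx = 3.
  Sum: 2187/7 − 729 + 729 − 324 + 27 + 27 + 3 = 318/7.
  ∫_0^3 u'(x)^2 dx = ∫_0^3 (9*x^4 - 36*x^3 + 54*x^2 - 36*x + 9) dx. Term by term:
    ∫_0^3 9*x^4 dx = 2187/5;  ∫_0^3 -36*x^3 dx = -729;  ∫_0^3 54*x^2 dx = 486;
    ∫_0^3 -36*x dx = -162;  ∫_0^3 9 dx = 27.
  Sum: 2187/5 − 729 + 486 − 162 + 27 = 297/5.
Adding: ||u||_{H^1}^2 = 318/7 + 297/5 = 3669/35.


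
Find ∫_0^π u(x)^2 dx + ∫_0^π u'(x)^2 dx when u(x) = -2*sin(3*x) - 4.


||u||_{H^1(0,π)}^2 = 32/3 + 36*π

u'(x) = -6*cos(3*x).
Expand u² and (u')² and integrate term by term on (0, π), using: for integers n ≥ 1, ∫_0^π sin²(nx) dx = ∫_0^π cos²(nx) dx = π/2; for n ≠ n', ∫_0^π sin(nx)sin(n'x) dx = ∫_0^π cos(nx)cos(n'x) dx = 0; and by product-to-sum, ∫_0^π sin(nx)cos(n'x) dx = ½∫_0^π [sin((n+n')x) + sin((n−n')x)] dx, which is 0 when n+n' is even and 2n/(n²−n'²) when n+n' is odd (it need not vanish on (0, π)). For the constant mode: ∫_0^π 1 dx = π, ∫_0^π cos(nx) dx = 0, ∫_0^π sin(nx) dx = (1−(−1)^n)/n.
  u² squared terms: (-4)²·∫1 dx = 16·π = 16*π;  (-2)²·∫sin(3x)² dx = 4·π/2 = 2*π.
  u² cross terms: 2·(-4)·(-2)·∫1·sin(3x) dx = 16·(2/3) = 32/3.
  So ∫_0^π u² dx = 16*π + 2*π + 32/3 = 32/3 + 18*π.
  (u')² squared terms: (-6)²·∫cos(3x)² dx = 36·π/2 = 18*π.
  So ∫_0^π (u')² dx = 18*π.
||u||_{H^1}^2 = (32/3 + 18*π) + (18*π) = 32/3 + 36*π.


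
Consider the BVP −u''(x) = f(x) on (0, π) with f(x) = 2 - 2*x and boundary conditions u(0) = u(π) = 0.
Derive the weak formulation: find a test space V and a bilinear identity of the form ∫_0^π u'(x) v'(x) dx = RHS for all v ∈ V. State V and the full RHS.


V = H^1_0(0, π) (so v(0) = v(π) = 0); weak form: ∫_0^π u'v' dx = ∫_0^π (2 - 2*x) v dx for all v ∈ V.

Multiply both sides by a test function v and integrate from 0 to π:
  ∫_0^π −u''(x) v(x) dx = ∫_0^π f(x) v(x) dx.
Integrate the LHS by parts once:
  ∫_0^π −u'' v dx = −[u'(x) v(x)]_0^π + ∫_0^π u'(x) v'(x) dx.
Thus ∫_0^π u'(x) v'(x) dx = ∫_0^π f(x) v(x) dx + [u'(x) v(x)]_0^π.
Choose V so that boundary terms are either known or forced to vanish.
u is Dirichlet: u(0) = u(π) = 0. Let V = H^1_0(0, π); then v(0) = v(π) = 0, and [u' v]_0^π = 0.
Weak formulation: find u (satisfying any essential BC) such that ∫_0^π u'(x) v'(x) dx = ∫_0^π f v dx for all v ∈ V.
Substituting f(x) = 2 - 2*x, the right-hand side is ∫_0^π (2 - 2*x) v dx.


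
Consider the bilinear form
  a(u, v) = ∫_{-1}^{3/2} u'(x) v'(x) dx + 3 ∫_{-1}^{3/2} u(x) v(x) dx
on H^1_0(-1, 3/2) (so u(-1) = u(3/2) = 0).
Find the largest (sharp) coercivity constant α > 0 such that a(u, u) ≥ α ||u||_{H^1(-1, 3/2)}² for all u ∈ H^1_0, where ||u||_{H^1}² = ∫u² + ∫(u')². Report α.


α = 1

Coercivity of a(·,·) on H^1_0(-1, 3/2) means a(u, u) ≥ α ||u||_{H^1}² for every u ∈ H^1_0.
The interval has length L = 5/2, and Poincaré/coercivity depend only on L. Here a(u, u) = ∫(u')² + (3)·∫u².
Here c = 3 ≥ 1, so a(u,u) = ∫(u')² + c∫u² ≥ ∫(u')² + ∫u² = ||u||_{H^1}², i.e. α = 1 works. No larger α is possible: a(u,u) ≥ α||u||_{H^1}² means (1−α)∫(u')² ≥ (α−c)∫u², and for the modes u_n = sin(nπ(x−x₀)/L) (x₀ the left endpoint) one has ∫u_n²/∫(u_n')² = (L/(nπ))² → 0, so a(u_n,u_n)/||u_n||_{H^1}² → 1. Hence the optimal constant is α = 1.
Therefore α = 1.


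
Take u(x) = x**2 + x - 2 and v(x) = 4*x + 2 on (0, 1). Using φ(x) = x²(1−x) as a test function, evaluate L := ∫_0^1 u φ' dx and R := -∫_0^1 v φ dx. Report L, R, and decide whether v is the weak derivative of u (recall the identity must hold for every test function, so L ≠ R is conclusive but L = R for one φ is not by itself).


LHS = -11/60, RHS = -11/30. No, v is not the weak derivative of u.

u(x) = x**2 + x - 2, classical derivative u'(x) = 2*x + 1.
φ(x) = x²(1−x), so φ'(x) = x*(2 - 3*x).
Note φ(0) = φ(1) = 0, so the boundary term u·φ vanishes.
LHS = ∫_0^1 u(x) φ'(x) dx = ∫_0^1 (-3*x^4 - x^3 + 8*x^2 - 4*x) dx. Term by term:
  ∫_0^1 -3*x^4 dx = -3/5;  ∫_0^1 -x^3 dx = -1/4;  ∫_0^1 8*x^2 dx = 8/3;
  ∫_0^1 -4*x dx = -2.
Sum: -3/5 − 1/4 + 8/3 − 2 = -11/60.
So LHS = -11/60.
∫_0^1 v(x) φ(x) dx = ∫_0^1 (-4*x^4 + 2*x^3 + 2*x^2) dx. Term by term:
  ∫_0^1 -4*x^4 dx = -4/5;  ∫_0^1 2*x^3 dx = 1/2;  ∫_0^1 2*x^2 dx = 2/3.
Sum: -4/5 + 1/2 + 2/3 = 11/30.
So RHS = -∫_0^1 v(x) φ(x) dx = -11/30.
LHS − RHS = 11/60 ≠ 0, so the identity fails.
(For a valid weak derivative the identity must hold for EVERY test function, in particular this one. The failure shows v is NOT the weak derivative of u.)
Correct weak derivative would be u'(x) = 2*x + 1.


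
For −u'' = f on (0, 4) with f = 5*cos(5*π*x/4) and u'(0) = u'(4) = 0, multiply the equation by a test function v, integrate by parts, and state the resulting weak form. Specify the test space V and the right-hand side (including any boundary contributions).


V = H^1(0, 4) (no boundary constraint on v; u is determined up to an additive constant); weak form: ∫_0^4 u'v' dx = ∫_0^4 (5*cos(5*π*x/4)) v dx for all v ∈ V.

Multiply both sides by a test function v and integrate from 0 to 4:
  ∫_0^4 −u''(x) v(x) dx = ∫_0^4 f(x) v(x) dx.
Integrate the LHS by parts once:
  ∫_0^4 −u'' v dx = −[u'(x) v(x)]_0^4 + ∫_0^4 u'(x) v'(x) dx.
Thus ∫_0^4 u'(x) v'(x) dx = ∫_0^4 f(x) v(x) dx + [u'(x) v(x)]_0^4.
Choose V so that boundary terms are either known or forced to vanish.
u has homogeneous Neumann: u'(0) = u'(4) = 0. So [u' v]_0^4 = 0·v(4) − 0·v(0) = 0 for any v; take V = H^1(0, 4).
Weak formulation: find u (satisfying any essential BC) such that ∫_0^4 u'(x) v'(x) dx = ∫_0^4 f v dx for all v ∈ V (homogeneous Neumann, so boundary terms vanish).
Substituting f(x) = 5*cos(5*π*x/4), the right-hand side is ∫_0^4 (5*cos(5*π*x/4)) v dx.
Compatibility check (pure Neumann): taking v ≡ 1 ∈ V gives 0 = ∫_0^4 f dx + (0) − (0), i.e. ∫_0^4 f dx must equal u'(0) − u'(4) = 0. Indeed ∫_0^4 (5*cos(5*π*x/4)) dx = 0, so the data are compatible. The solution is then unique only up to an additive constant (fix it e.g. by requiring ∫_0^4 u dx = 0).


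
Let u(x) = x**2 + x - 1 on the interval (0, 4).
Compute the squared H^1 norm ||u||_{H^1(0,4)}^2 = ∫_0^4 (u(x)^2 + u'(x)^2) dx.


||u||_{H^1}^2 = 2104/5

The H^1 norm (squared) on an interval (0, L) is
  ||u||_{H^1}^2 = ∫_0^L u(x)^2 dx + ∫_0^L u'(x)^2 dx.
Compute u'(x) = 2*x + 1.
Then u(x)^2 = x**4 + 2*x**3 - x**2 - 2*x + 1 and u'(x)^2 = 4*x**2 + 4*x + 1.
Integrate each monomial from 0 to 4 using ∫_0^4 c·x^n dx = c·4^(n+1)/(n+1):
  ∫_0^4 u(x)^2 dx = ∫_0^4 (x^4 + 2*x^3 - x^2 - 2*x + 1) dx. Term by term:
    ∫_0^4 x^4 dx = 1024/5;  ∫_0^4 2*x^3 dx = 128;  ∫_0^4 -x^2 dx = -64/3;
    ∫_0^4 -2*x dx = -16;  ∫_0^4 1 dx = 4.
  Sum: 1024/5 + 128 − 64/3 − 16 + 4 = 4492/15.
  ∫_0^4 u'(x)^2 dx = ∫_0^4 (4*x^2 + 4*x + 1) dx. Term by term:
    ∫_0^4 4*x^2 dx = 256/3;  ∫_0^4 4*x dx = 32;  ∫_0^4 1 dx = 4.
  Sum: 256/3 + 32 + 4 = 364/3.
Adding: ||u||_{H^1}^2 = 4492/15 + 364/3 = 2104/5.


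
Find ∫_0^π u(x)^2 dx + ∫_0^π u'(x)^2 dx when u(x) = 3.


||u||_{H^1(0,π)}^2 = 9*π

u'(x) = 0.
Expand u² and (u')² and integrate term by term on (0, π), using: for integers n ≥ 1, ∫_0^π sin²(nx) dx = ∫_0^π cos²(nx) dx = π/2; for n ≠ n', ∫_0^π sin(nx)sin(n'x) dx = ∫_0^π cos(nx)cos(n'x) dx = 0; and by product-to-sum, ∫_0^π sin(nx)cos(n'x) dx = ½∫_0^π [sin((n+n')x) + sin((n−n')x)] dx, which is 0 when n+n' is even and 2n/(n²−n'²) when n+n' is odd (it need not vanish on (0, π)). For the constant mode: ∫_0^π 1 dx = π, ∫_0^π cos(nx) dx = 0, ∫_0^π sin(nx) dx = (1−(−1)^n)/n.
  u² squared terms: (3)²·∫1 dx = 9·π = 9*π.
  So ∫_0^π u² dx = 9*π.
  u' ≡ 0, so ∫_0^π (u')² dx = 0.
||u||_{H^1}^2 = (9*π) + (0) = 9*π.


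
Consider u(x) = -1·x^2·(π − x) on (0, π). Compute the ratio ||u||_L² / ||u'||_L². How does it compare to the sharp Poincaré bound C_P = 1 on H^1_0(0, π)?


||u||_L² / ||u'||_L² = sqrt(14)*π/14 < C_P = 1.

u(x) = -1·x^2·(π − x), so u'(x) = x*(3*x - 2*π).
u(x) = -1·x^2·(π − x) vanishes at x = 0 and x = π, so u ∈ H^1_0(0, π). Differentiate via the product rule and integrate the resulting polynomials term by term.
  ∫_0^π u² dx = ∫_0^π (x^6 - 2*π*x^5 + π^2*x^4) dx. Term by term:
    ∫_0^π x^6 dx = π^7/7;  ∫_0^π -2*π*x^5 dx = -π^7/3;  ∫_0^π π^2*x^4 dx = π^7/5.
  Sum: π^7/7 − π^7/3 + π^7/5 = π^7/105.
  ∫_0^π (u')² dx = ∫_0^π (9*x^4 - 12*π*x^3 + 4*π^2*x^2) dx. Term by term:
    ∫_0^π 9*x^4 dx = 9*π^5/5;  ∫_0^π -12*π*x^3 dx = -3*π^5;  ∫_0^π 4*π^2*x^2 dx = 4*π^5/3.
  Sum: 9*π^5/5 − 3*π^5 + 4*π^5/3 = 2*π^5/15.
∫_0^π u² dx = π^7/105, so ||u||_L² = sqrt(105)*π^(7/2)/105.
∫_0^π (u')² dx = 2*π^5/15, so ||u'||_L² = sqrt(30)*π^(5/2)/15.
Ratio ||u||_L² / ||u'||_L² = sqrt(14)*π/14.
Sharp Poincaré constant on H^1_0(0, π) is C_P = L/π = 1, achieved by sin(x).
A polynomial bump cannot attain the sharp Poincaré constant (only the first sine eigenfunction does), so the ratio is strictly less than C_P, consistent with ||u||_L² ≤ C_P ||u'||_L².


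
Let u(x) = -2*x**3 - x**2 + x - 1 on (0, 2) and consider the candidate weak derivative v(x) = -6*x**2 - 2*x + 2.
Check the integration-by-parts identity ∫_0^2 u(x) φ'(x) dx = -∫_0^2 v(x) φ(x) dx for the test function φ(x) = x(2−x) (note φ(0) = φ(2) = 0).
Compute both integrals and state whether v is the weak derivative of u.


LHS = 164/15, RHS = 48/5. No, v is not the weak derivative of u.

u(x) = -2*x**3 - x**2 + x - 1, classical derivative u'(x) = -6*x**2 - 2*x + 1.
φ(x) = x(2−x), so φ'(x) = 2 - 2*x.
Note φ(0) = φ(2) = 0, so the boundary term u·φ vanishes.
LHS = ∫_0^2 u(x) φ'(x) dx = ∫_0^2 (4*x^4 - 2*x^3 - 4*x^2 + 4*x - 2) dx. Term by term:
  ∫_0^2 4*x^4 dx = 128/5;  ∫_0^2 -2*x^3 dx = -8;  ∫_0^2 -4*x^2 dx = -32/3;
  ∫_0^2 4*x dx = 8;  ∫_0^2 -2 dx = -4.
Sum: 128/5 − 8 − 32/3 + 8 − 4 = 164/15.
So LHS = 164/15.
∫_0^2 v(x) φ(x) dx = ∫_0^2 (6*x^4 - 10*x^3 - 6*x^2 + 4*x) dx. Term by term:
  ∫_0^2 6*x^4 dx = 192/5;  ∫_0^2 -10*x^3 dx = -40;  ∫_0^2 -6*x^2 dx = -16;
  ∫_0^2 4*x dx = 8.
Sum: 192/5 − 40 − 16 + 8 = -48/5.
So RHS = -∫_0^2 v(x) φ(x) dx = 48/5.
LHS − RHS = 4/3 ≠ 0, so the identity fails.
(For a valid weak derivative the identity must hold for EVERY test function, in particular this one. The failure shows v is NOT the weak derivative of u.)
Correct weak derivative would be u'(x) = -6*x**2 - 2*x + 1.


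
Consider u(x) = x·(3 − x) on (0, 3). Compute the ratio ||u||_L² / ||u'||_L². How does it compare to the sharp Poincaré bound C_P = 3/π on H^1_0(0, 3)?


||u||_L² / ||u'||_L² = 3*sqrt(10)/10 < C_P = 3/π.

u(x) = x·(3 − x), so u'(x) = 3 - 2*x.
u(x) = x·(3 − x) vanishes at x = 0 and x = 3, so u ∈ H^1_0(0, 3). Differentiate via the product rule and integrate the resulting polynomials term by term.
  ∫_0^3 u² dx = ∫_0^3 (x^4 - 6*x^3 + 9*x^2) dx. Term by term:
    ∫_0^3 x^4 dx = 243/5;  ∫_0^3 -6*x^3 dx = -243/2;  ∫_0^3 9*x^2 dx = 81.
  Sum: 243/5 − 243/2 + 81 = 81/10.
  ∫_0^3 (u')² dx = ∫_0^3 (4*x^2 - 12*x + 9) dx. Term by term:
    ∫_0^3 4*x^2 dx = 36;  ∫_0^3 -12*x dx = -54;  ∫_0^3 9 dx = 27.
  Sum: 36 − 54 + 27 = 9.
∫_0^3 u² dx = 81/10, so ||u||_L² = 9*sqrt(10)/10.
∫_0^3 (u')² dx = 9, so ||u'||_L² = 3.
Ratio ||u||_L² / ||u'||_L² = 3*sqrt(10)/10.
Sharp Poincaré constant on H^1_0(0, 3) is C_P = L/π = 3/π, achieved by sin(π/3·x).
A polynomial bump cannot attain the sharp Poincaré constant (only the first sine eigenfunction does), so the ratio is strictly less than C_P, consistent with ||u||_L² ≤ C_P ||u'||_L².


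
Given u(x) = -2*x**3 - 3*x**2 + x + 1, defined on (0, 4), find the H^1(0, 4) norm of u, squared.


||u||_{H^1}^2 = 3176504/105

The H^1 norm (squared) on an interval (0, L) is
  ||u||_{H^1}^2 = ∫_0^L u(x)^2 dx + ∫_0^L u'(x)^2 dx.
Compute u'(x) = -6*x**2 - 6*x + 1.
Then u(x)^2 = 4*x**6 + 12*x**5 + 5*x**4 - 10*x**3 - 5*x**2 + 2*x + 1 and u'(x)^2 = 36*x**4 + 72*x**3 + 24*x**2 - 12*x + 1.
Integrate each monomial from 0 to 4 using ∫_0^4 c·x^n dx = c·4^(n+1)/(n+1):
  ∫_0^4 u(x)^2 dx = ∫_0^4 (4*x^6 + 12*x^5 + 5*x^4 - 10*x^3 - 5*x^2 + 2*x + 1) dx. Term by term:
    ∫_0^4 4*x^6 dx = 65536/7;  ∫_0^4 12*x^5 dx = 8192;  ∫_0^4 5*x^4 dx = 1024;
    ∫_0^4 -10*x^3 dx = -640;  ∫_0^4 -5*x^2 dx = -320/3;  ∫_0^4 2*x dx = 16;
    ∫_0^4 1 dx = 4.
  Sum: 65536/7 + 8192 + 1024 − 640 − 320/3 + 16 + 4 = 374884/21.
  ∫_0^4 u'(x)^2 dx = ∫_0^4 (36*x^4 + 72*x^3 + 24*x^2 - 12*x + 1) dx. Term by term:
    ∫_0^4 36*x^4 dx = 36864/5;  ∫_0^4 72*x^3 dx = 4608;  ∫_0^4 24*x^2 dx = 512;
    ∫_0^4 -12*x dx = -96;  ∫_0^4 1 dx = 4.
  Sum: 36864/5 + 4608 + 512 − 96 + 4 = 62004/5.
Adding: ||u||_{H^1}^2 = 374884/21 + 62004/5 = 3176504/105.


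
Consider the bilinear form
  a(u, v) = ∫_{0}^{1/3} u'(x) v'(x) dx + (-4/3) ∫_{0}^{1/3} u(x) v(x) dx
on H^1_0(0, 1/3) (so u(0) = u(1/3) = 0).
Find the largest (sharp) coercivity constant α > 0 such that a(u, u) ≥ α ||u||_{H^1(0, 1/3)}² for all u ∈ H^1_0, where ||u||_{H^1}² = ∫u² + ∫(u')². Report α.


α = (-4 + 27*π^2)/(3*(1 + 9*π^2))

Coercivity of a(·,·) on H^1_0(0, 1/3) means a(u, u) ≥ α ||u||_{H^1}² for every u ∈ H^1_0.
The interval has length L = 1/3, and Poincaré/coercivity depend only on L. Here a(u, u) = ∫(u')² + (-4/3)·∫u².
Here c = -4/3 < 0 with |c| < (π/L)² = 9*π^2, so coercivity still holds. The condition a(u,u) ≥ α||u||_{H^1}² reads (1−α)∫(u')² ≥ (α−c)∫u². Any admissible α is ≤ 1 (rapidly oscillating u have ∫u²/∫(u')² → 0), and α = 1 would force 0 ≥ (1−c)∫u², impossible since c < 1; so 1−α > 0. By the sharp Poincaré inequality on H^1_0 of an interval of length L, ∫(u')² ≥ (π/L)²∫u² with equality for the first sine mode sin(π(x−x₀)/L) (x₀ the left endpoint), so the inequality holds for all u iff (1−α)(π/L)² ≥ α − c, i.e. α ≤ ((π/L)² + c)/((π/L)² + 1) = (1 + c(L/π)²)/(1 + (L/π)²). (Direct route, valid since c ≤ 0: Poincaré gives c∫u² ≥ c(L/π)²∫(u')², so a(u,u) ≥ (1 + c(L/π)²)∫(u')², while ||u||_{H^1}² ≤ (1 + (L/π)²)∫(u')²; dividing yields the same α.) With (π/L)² = 9*π^2 and c = -4/3, the largest admissible constant is α = ((π/L)² + c)/((π/L)² + 1).
Simplifying, α = (-4 + 27*π^2)/(3*(1 + 9*π^2)).


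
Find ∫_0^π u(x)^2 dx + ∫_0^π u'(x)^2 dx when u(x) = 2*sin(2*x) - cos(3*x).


||u||_{H^1(0,π)}^2 = 32 + 15*π

u'(x) = 3*sin(3*x) + 4*cos(2*x).
Expand u² and (u')² and integrate term by term on (0, π), using: for integers n ≥ 1, ∫_0^π sin²(nx) dx = ∫_0^π cos²(nx) dx = π/2; for n ≠ n', ∫_0^π sin(nx)sin(n'x) dx = ∫_0^π cos(nx)cos(n'x) dx = 0; and by product-to-sum, ∫_0^π sin(nx)cos(n'x) dx = ½∫_0^π [sin((n+n')x) + sin((n−n')x)] dx, which is 0 when n+n' is even and 2n/(n²−n'²) when n+n' is odd (it need not vanish on (0, π)).
  u² squared terms: (-1)²·∫cos(3x)² dx = 1·π/2 = π/2;  (2)²·∫sin(2x)² dx = 4·π/2 = 2*π.
  u² cross terms: 2·(-1)·(2)·∫cos(3x)·sin(2x) dx = -4·(-4/5) = 16/5.
  So ∫_0^π u² dx = π/2 + 2*π + 16/5 = 16/5 + 5*π/2.
  (u')² squared terms: (3)²·∫sin(3x)² dx = 9·π/2 = 9*π/2;  (4)²·∫cos(2x)² dx = 16·π/2 = 8*π.
  (u')² cross terms: 2·(3)·(4)·∫sin(3x)·cos(2x) dx = 24·(6/5) = 144/5.
  So ∫_0^π (u')² dx = 9*π/2 + 8*π + 144/5 = 144/5 + 25*π/2.
||u||_{H^1}^2 = (16/5 + 5*π/2) + (144/5 + 25*π/2) = 32 + 15*π.


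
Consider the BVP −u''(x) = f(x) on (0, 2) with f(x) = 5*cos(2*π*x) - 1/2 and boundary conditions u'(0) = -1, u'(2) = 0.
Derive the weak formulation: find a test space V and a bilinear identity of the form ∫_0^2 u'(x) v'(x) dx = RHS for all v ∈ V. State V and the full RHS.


V = H^1(0, 2) (v unrestricted at boundary; u is determined up to an additive constant); weak form: ∫_0^2 u'v' dx = ∫_0^2 (5*cos(2*π*x) - 1/2) v dx + v(0) for all v ∈ V.

Multiply both sides by a test function v and integrate from 0 to 2:
  ∫_0^2 −u''(x) v(x) dx = ∫_0^2 f(x) v(x) dx.
Integrate the LHS by parts once:
  ∫_0^2 −u'' v dx = −[u'(x) v(x)]_0^2 + ∫_0^2 u'(x) v'(x) dx.
Thus ∫_0^2 u'(x) v'(x) dx = ∫_0^2 f(x) v(x) dx + [u'(x) v(x)]_0^2.
Choose V so that boundary terms are either known or forced to vanish.
u has inhomogeneous Neumann u'(0) = -1, u'(2) = 0. [u' v]_0^2 = (0)·v(2) − (-1)·v(0) = v(0). Take V = H^1(0, 2); boundary term becomes part of RHS.
Weak formulation: find u (satisfying any essential BC) such that ∫_0^2 u'(x) v'(x) dx = ∫_0^2 f v dx + v(0) for all v ∈ V (Neumann data are natural BCs: they enter the RHS as boundary terms).
Substituting f(x) = 5*cos(2*π*x) - 1/2, the right-hand side is ∫_0^2 (5*cos(2*π*x) - 1/2) v dx + v(0).
Compatibility check (pure Neumann): taking v ≡ 1 ∈ V gives 0 = ∫_0^2 f dx + (0) − (-1), i.e. ∫_0^2 f dx must equal u'(0) − u'(2) = -1. Indeed ∫_0^2 (5*cos(2*π*x) - 1/2) dx = -1, so the data are compatible. The solution is then unique only up to an additive constant (fix it e.g. by requiring ∫_0^2 u dx = 0).


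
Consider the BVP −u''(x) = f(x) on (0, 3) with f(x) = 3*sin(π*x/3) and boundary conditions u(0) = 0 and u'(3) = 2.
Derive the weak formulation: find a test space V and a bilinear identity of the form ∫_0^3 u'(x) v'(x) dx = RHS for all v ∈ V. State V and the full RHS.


V = {v ∈ H^1(0, 3) : v(0) = 0} (test functions vanish at x = 0 where u is specified); weak form: ∫_0^3 u'v' dx = ∫_0^3 (3*sin(π*x/3)) v dx + 2·v(3) for all v ∈ V.

Multiply both sides by a test function v and integrate from 0 to 3:
  ∫_0^3 −u''(x) v(x) dx = ∫_0^3 f(x) v(x) dx.
Integrate the LHS by parts once:
  ∫_0^3 −u'' v dx = −[u'(x) v(x)]_0^3 + ∫_0^3 u'(x) v'(x) dx.
Thus ∫_0^3 u'(x) v'(x) dx = ∫_0^3 f(x) v(x) dx + [u'(x) v(x)]_0^3.
Choose V so that boundary terms are either known or forced to vanish.
Mixed BC: u(0) = 0 (Dirichlet) and u'(3) = 2 (Neumann). Define V = {v ∈ H^1(0, 3) : v(0) = 0}. Then [u' v]_0^3 = u'(3)·v(3) − u'(0)·0 = 2·v(3).
Weak formulation: find u (satisfying any essential BC) such that ∫_0^3 u'(x) v'(x) dx = ∫_0^3 f v dx + 2·v(3) for all v ∈ V (Dirichlet at 0 absorbed into V; Neumann datum at x = 3 contributes the boundary term).
Substituting f(x) = 3*sin(π*x/3), the right-hand side is ∫_0^3 (3*sin(π*x/3)) v dx + 2·v(3).
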